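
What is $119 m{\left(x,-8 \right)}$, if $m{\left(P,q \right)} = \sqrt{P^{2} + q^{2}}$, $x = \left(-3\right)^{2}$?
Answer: $119 \sqrt{145} \approx 1432.9$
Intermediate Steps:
$x = 9$
$119 m{\left(x,-8 \right)} = 119 \sqrt{9^{2} + \left(-8\right)^{2}} = 119 \sqrt{81 + 64} = 119 \sqrt{145}$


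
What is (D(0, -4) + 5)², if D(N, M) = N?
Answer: 25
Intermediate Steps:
(D(0, -4) + 5)² = (0 + 5)² = 5² = 25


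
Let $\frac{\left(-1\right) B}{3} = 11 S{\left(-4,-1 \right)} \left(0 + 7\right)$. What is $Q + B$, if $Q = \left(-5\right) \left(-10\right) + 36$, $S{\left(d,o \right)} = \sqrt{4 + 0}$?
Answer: $-376$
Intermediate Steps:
$S{\left(d,o \right)} = 2$ ($S{\left(d,o \right)} = \sqrt{4} = 2$)
$Q = 86$ ($Q = 50 + 36 = 86$)
$B = -462$ ($B = - 3 \cdot 11 \cdot 2 \left(0 + 7\right) = - 3 \cdot 22 \cdot 7 = \left(-3\right) 154 = -462$)
$Q + B = 86 - 462 = -376$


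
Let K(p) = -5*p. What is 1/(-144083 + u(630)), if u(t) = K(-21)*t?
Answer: -1/77933 ≈ -1.2832e-5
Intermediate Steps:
u(t) = 105*t (u(t) = (-5*(-21))*t = 105*t)
1/(-144083 + u(630)) = 1/(-144083 + 105*630) = 1/(-144083 + 66150) = 1/(-77933) = -1/77933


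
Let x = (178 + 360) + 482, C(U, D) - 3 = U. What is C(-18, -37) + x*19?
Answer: 19365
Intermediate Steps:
C(U, D) = 3 + U
x = 1020 (x = 538 + 482 = 1020)
C(-18, -37) + x*19 = (3 - 18) + 1020*19 = -15 + 19380 = 19365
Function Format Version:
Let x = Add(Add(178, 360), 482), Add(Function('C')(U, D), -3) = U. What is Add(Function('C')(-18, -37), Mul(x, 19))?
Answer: 19365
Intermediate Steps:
Function('C')(U, D) = Add(3, U)
x = 1020 (x = Add(538, 482) = 1020)
Add(Function('C')(-18, -37), Mul(x, 19)) = Add(Add(3, -18), Mul(1020, 19)) = Add(-15, 19380) = 19365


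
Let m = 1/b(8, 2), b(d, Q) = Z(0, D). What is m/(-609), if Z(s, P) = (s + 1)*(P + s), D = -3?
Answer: 1/1827 ≈ 0.00054735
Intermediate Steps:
Z(s, P) = (1 + s)*(P + s)
b(d, Q) = -3 (b(d, Q) = -3 + 0 + 0² - 3*0 = -3 + 0 + 0 + 0 = -3)
m = -⅓ (m = 1/(-3) = -⅓ ≈ -0.33333)
m/(-609) = -⅓/(-609) = -⅓*(-1/609) = 1/1827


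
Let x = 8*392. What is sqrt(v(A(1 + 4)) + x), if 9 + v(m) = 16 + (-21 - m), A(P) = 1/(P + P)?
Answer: sqrt(312190)/10 ≈ 55.874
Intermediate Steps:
A(P) = 1/(2*P)
v(m) = -14 - m (v(m) = -9 + (16 + (-21 - m)) = -9 + (-5 - m) = -14 - m)
x = 3136
sqrt(v(A(1 + 4)) + x) = sqrt((-14 - 1/(2*(1 + 4))) + 3136) = sqrt((-14 - 1/(2*5)) + 3136) = sqrt((-14 - 1*1/10) + 3136) = sqrt((-14 - 1/10) + 3136) = sqrt(-141/10 + 3136) = sqrt(31219/10) = sqrt(312190)/10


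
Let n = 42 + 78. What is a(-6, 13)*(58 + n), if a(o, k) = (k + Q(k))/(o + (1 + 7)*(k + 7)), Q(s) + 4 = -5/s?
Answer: 1424/143 ≈ 9.9580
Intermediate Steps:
Q(s) = -4 - 5/s
n = 120
a(o, k) = (-4 + k - 5/k)/(56 + o + 8*k) (a(o, k) = (k + (-4 - 5/k))/(o + (1 + 7)*(k + 7)) = (-4 + k - 5/k)/(o + 8*(7 + k)) = (-4 + k - 5/k)/(o + (56 + 8*k)) = (-4 + k - 5/k)/(56 + o + 8*k))
a(-6, 13)*(58 + n) = ((-5 - 1*13*(4 - 1*13))/(13*(56 - 6 + 8*13)))*(58 + 120) = ((-5 - 1*13*(4 - 13))/(13*(56 - 6 + 104)))*178 = ((1/13)*(-5 - 1*13*(-9))/154)*178 = ((1/13)*(1/154)*(-5 + 117))*178 = ((1/13)*(1/154)*112)*178 = (8/143)*178 = 1424/143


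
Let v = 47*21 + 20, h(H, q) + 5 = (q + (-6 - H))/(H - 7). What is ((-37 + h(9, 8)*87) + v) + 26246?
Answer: 52953/2 ≈ 26477.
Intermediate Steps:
h(H, q) = -5 + (-6 + q - H)/(-7 + H) (h(H, q) = -5 + (q + (-6 - H))/(H - 7) = -5 + (-6 + q - H)/(-7 + H))
v = 1007 (v = 987 + 20 = 1007)
((-37 + h(9, 8)*87) + v) + 26246 = ((-37 + ((29 + 8 - 6*9)/(-7 + 9))*87) + 1007) + 26246 = ((-37 + ((29 + 8 - 54)/2)*87) + 1007) + 26246 = ((-37 + ((½)*(-17))*87) + 1007) + 26246 = ((-37 - 17/2*87) + 1007) + 26246 = ((-37 - 1479/2) + 1007) + 26246 = (-1553/2 + 1007) + 26246 = 461/2 + 26246 = 52953/2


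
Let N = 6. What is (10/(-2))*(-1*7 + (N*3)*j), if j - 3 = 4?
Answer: -595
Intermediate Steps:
j = 7 (j = 3 + 4 = 7)
(10/(-2))*(-1*7 + (N*3)*j) = (10/(-2))*(-1*7 + (6*3)*7) = (10*(-½))*(-7 + 18*7) = -5*(-7 + 126) = -5*119 = -595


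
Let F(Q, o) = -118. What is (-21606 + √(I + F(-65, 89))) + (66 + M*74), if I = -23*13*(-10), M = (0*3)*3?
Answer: -21540 + 2*√718 ≈ -21486.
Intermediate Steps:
M = 0 (M = 0*3 = 0)
I = 2990 (I = -299*(-10) = 2990)
(-21606 + √(I + F(-65, 89))) + (66 + M*74) = (-21606 + √(2990 - 118)) + (66 + 0*74) = (-21606 + √2872) + (66 + 0) = (-21606 + 2*√718) + 66 = -21540 + 2*√718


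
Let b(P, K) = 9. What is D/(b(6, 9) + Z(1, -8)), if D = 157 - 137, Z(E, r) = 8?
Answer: 20/17 ≈ 1.1765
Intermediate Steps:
D = 20
D/(b(6, 9) + Z(1, -8)) = 20/(9 + 8) = 20/17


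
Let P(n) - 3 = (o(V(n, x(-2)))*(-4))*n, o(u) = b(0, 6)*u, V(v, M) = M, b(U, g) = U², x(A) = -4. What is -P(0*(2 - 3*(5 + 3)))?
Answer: -3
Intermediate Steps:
o(u) = 0 (o(u) = 0²*u = 0*u = 0)
P(n) = 3 (P(n) = 3 + (0*(-4))*n = 3 + 0*n = 3 + 0 = 3)
-P(0*(2 - 3*(5 + 3))) = -1*3 = -3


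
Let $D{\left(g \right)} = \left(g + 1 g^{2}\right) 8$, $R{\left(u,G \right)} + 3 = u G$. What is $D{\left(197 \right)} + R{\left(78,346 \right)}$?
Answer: $339033$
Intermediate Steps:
$R{\left(u,G \right)} = -3 + G u$ ($R{\left(u,G \right)} = -3 + u G = -3 + G u$)
$D{\left(g \right)} = 8 g + 8 g^{2}$ ($D{\left(g \right)} = \left(g + g^{2}\right) 8 = 8 g + 8 g^{2}$)
$D{\left(197 \right)} + R{\left(78,346 \right)} = 8 \cdot 197 \left(1 + 197\right) + \left(-3 + 346 \cdot 78\right) = 8 \cdot 197 \cdot 198 + \left(-3 + 26988\right) = 312048 + 26985 = 339033$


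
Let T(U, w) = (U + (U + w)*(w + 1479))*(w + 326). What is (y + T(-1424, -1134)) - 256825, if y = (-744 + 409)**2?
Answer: 714074072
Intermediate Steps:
y = 112225 (y = (-335)**2 = 112225)
T(U, w) = (326 + w)*(U + (1479 + w)*(U + w)) (T(U, w) = (U + (U + w)*(1479 + w))*(326 + w) = (U + (1479 + w)*(U + w))*(326 + w) = (326 + w)*(U + (1479 + w)*(U + w)))
(y + T(-1424, -1134)) - 256825 = (112225 + ((-1134)**3 + 1805*(-1134)**2 + 482154*(-1134) + 482480*(-1424) - 1424*(-1134)**2 + 1806*(-1424)*(-1134))) - 256825 = (112225 + (-1458274104 + 1805*1285956 - 546762636 - 687051520 - 1424*1285956 + 2916357696)) - 256825 = (112225 + (-1458274104 + 2321150580 - 546762636 - 687051520 - 1831201344 + 2916357696)) - 256825 = (112225 + 714218672) - 256825 = 714330897 - 256825 = 714074072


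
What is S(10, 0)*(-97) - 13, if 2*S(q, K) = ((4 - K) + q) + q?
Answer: -1177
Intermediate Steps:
S(q, K) = 2 + q - K/2 (S(q, K) = (((4 - K) + q) + q)/2 = ((4 + q - K) + q)/2 = (4 - K + 2*q)/2 = 2 + q - K/2)
S(10, 0)*(-97) - 13 = (2 + 10 - 1/2*0)*(-97) - 13 = (2 + 10 + 0)*(-97) - 13 = 12*(-97) - 13 = -1164 - 13 = -1177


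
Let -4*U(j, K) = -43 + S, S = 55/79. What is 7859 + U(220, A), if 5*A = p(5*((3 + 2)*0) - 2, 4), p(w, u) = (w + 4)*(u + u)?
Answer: 1243393/158 ≈ 7869.6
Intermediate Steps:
S = 55/79 (S = 55*(1/79) = 55/79 ≈ 0.69620)
p(w, u) = 2*u*(4 + w) (p(w, u) = (4 + w)*(2*u) = 2*u*(4 + w))
A = 16/5 (A = (2*4*(4 + (5*((3 + 2)*0) - 2)))/5 = (2*4*(4 + (5*(5*0) - 2)))/5 = (2*4*(4 + (5*0 - 2)))/5 = (2*4*(4 + (0 - 2)))/5 = (2*4*(4 - 2))/5 = (2*4*2)/5 = (⅕)*16 = 16/5 ≈ 3.2000)
U(j, K) = 1671/158 (U(j, K) = -(-43 + 55/79)/4 = -¼*(-3342/79) = 1671/158)
7859 + U(220, A) = 7859 + 1671/158 = 1243393/158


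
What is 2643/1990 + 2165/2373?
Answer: 10580189/4722270 ≈ 2.2405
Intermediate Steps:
2643/1990 + 2165/2373 = 10580189/4722270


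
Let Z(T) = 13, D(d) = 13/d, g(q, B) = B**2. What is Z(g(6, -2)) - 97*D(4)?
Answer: -1209/4 ≈ -302.25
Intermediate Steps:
Z(g(6, -2)) - 97*D(4) = 13 - 1261/4 = -1209/4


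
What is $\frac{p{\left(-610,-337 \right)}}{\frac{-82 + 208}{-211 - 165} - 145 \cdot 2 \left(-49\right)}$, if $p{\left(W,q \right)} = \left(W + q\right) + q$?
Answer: $- \frac{241392}{2671417} \approx -0.090361$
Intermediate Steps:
$p{\left(W,q \right)} = W + 2 q$
$\frac{p{\left(-610,-337 \right)}}{\frac{-82 + 208}{-211 - 165} - 145 \cdot 2 \left(-49\right)} = \frac{-610 + 2 \left(-337\right)}{\frac{-82 + 208}{-211 - 165} - 145 \cdot 2 \left(-49\right)} = \frac{-610 - 674}{\frac{126}{-376} - -14210} = - \frac{1284}{126 \left(- \frac{1}{376}\right) + 14210} = - \frac{1284}{- \frac{63}{188} + 14210} = - \frac{1284}{\frac{2671417}{188}} = \left(-1284\right) \frac{188}{2671417} = - \frac{241392}{2671417}$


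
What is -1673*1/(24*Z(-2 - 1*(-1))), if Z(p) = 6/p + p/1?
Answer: 239/24 ≈ 9.9583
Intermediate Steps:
Z(p) = p + 6/p (Z(p) = 6/p + p*1 = 6/p + p = p + 6/p)
-1673*1/(24*Z(-2 - 1*(-1))) = -1673*1/(24*((-2 - 1*(-1)) + 6/(-2 - 1*(-1)))) = -1673*1/(24*((-2 + 1) + 6/(-2 + 1))) = -1673*1/(24*(-1 + 6/(-1))) = -1673*1/(24*(-1 + 6*(-1))) = -1673*1/(24*(-1 - 6)) = -1673/(24*(-7)) = -1673/(-168) = -1673*(-1/168) = 239/24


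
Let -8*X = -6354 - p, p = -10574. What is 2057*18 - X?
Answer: 75107/2 ≈ 37554.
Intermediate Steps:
X = -1055/2 (X = -(-6354 - 1*(-10574))/8 = -(-6354 + 10574)/8 = -1/8*4220 = -1055/2 ≈ -527.50)
2057*18 - X = 2057*18 - 1*(-1055/2) = 37026 + 1055/2 = 75107/2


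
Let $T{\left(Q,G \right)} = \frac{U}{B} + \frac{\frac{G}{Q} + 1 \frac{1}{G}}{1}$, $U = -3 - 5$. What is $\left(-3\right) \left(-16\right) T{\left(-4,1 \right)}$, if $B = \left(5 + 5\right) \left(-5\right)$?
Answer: $\frac{1092}{25} \approx 43.68$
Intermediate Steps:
$U = -8$ ($U = -3 - 5 = -8$)
$B = -50$ ($B = 10 \left(-5\right) = -50$)
$T{\left(Q,G \right)} = \frac{4}{25} + \frac{1}{G} + \frac{G}{Q}$ ($T{\left(Q,G \right)} = - \frac{8}{-50} + \frac{\frac{G}{Q} + 1 \frac{1}{G}}{1} = \left(-8\right) \left(- \frac{1}{50}\right) + \left(\frac{G}{Q} + \frac{1}{G}\right) 1 = \frac{4}{25} + \left(\frac{1}{G} + \frac{G}{Q}\right) 1 = \frac{4}{25} + \left(\frac{1}{G} + \frac{G}{Q}\right) = \frac{4}{25} + \frac{1}{G} + \frac{G}{Q}$)
$\left(-3\right) \left(-16\right) T{\left(-4,1 \right)} = \left(-3\right) \left(-16\right) \left(\frac{4}{25} + 1^{-1} + 1 \frac{1}{-4}\right) = 48 \left(\frac{4}{25} + 1 + 1 \left(- \frac{1}{4}\right)\right) = 48 \left(\frac{4}{25} + 1 - \frac{1}{4}\right) = 48 \cdot \frac{91}{100} = \frac{1092}{25}$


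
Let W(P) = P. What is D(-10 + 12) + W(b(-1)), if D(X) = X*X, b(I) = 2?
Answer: 6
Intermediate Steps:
D(X) = X²
D(-10 + 12) + W(b(-1)) = (-10 + 12)² + 2 = 2² + 2 = 4 + 2 = 6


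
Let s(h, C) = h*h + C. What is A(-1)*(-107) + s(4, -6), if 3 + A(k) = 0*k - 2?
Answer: 545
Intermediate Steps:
A(k) = -5 (A(k) = -3 + (0*k - 2) = -3 + (0 - 2) = -3 - 2 = -5)
s(h, C) = C + h² (s(h, C) = h² + C = C + h²)
A(-1)*(-107) + s(4, -6) = -5*(-107) + (-6 + 4²) = 535 + (-6 + 16) = 535 + 10 = 545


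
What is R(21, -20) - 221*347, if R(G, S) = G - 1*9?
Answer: -76675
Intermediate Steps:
R(G, S) = -9 + G (R(G, S) = G - 9 = -9 + G)
R(21, -20) - 221*347 = (-9 + 21) - 221*347 = 12 - 76687 = -76675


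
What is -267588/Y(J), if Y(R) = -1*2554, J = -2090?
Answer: 133794/1277 ≈ 104.77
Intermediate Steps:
Y(R) = -2554
-267588/Y(J) = -267588/(-2554) = -267588*(-1/2554) = 133794/1277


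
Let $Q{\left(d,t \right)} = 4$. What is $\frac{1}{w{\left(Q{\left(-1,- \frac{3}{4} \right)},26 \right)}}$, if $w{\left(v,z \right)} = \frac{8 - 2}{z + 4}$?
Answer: $5$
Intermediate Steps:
$w{\left(v,z \right)} = \frac{6}{4 + z}$
$\frac{1}{w{\left(Q{\left(-1,- \frac{3}{4} \right)},26 \right)}} = \frac{1}{6 \frac{1}{4 + 26}} = \frac{1}{6 \cdot \frac{1}{30}} = \frac{1}{\frac{1}{5}} = 5$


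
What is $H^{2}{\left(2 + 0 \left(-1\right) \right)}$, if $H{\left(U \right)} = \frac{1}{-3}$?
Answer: $\frac{1}{9} \approx 0.11111$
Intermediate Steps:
$H{\left(U \right)} = - \frac{1}{3}$
$H^{2}{\left(2 + 0 \left(-1\right) \right)} = \left(- \frac{1}{3}\right)^{2} = \frac{1}{9}$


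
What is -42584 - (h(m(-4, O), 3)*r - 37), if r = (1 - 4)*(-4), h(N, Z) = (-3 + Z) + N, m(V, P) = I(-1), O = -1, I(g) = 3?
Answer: -42583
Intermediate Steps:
m(V, P) = 3
h(N, Z) = -3 + N + Z
r = 12 (r = -3*(-4) = 12)
-42584 - (h(m(-4, O), 3)*r - 37) = -42584 - ((-3 + 3 + 3)*12 - 37) = -42584 - (3*12 - 37) = -42584 - (36 - 37) = -42584 - 1*(-1) = -42584 + 1 = -42583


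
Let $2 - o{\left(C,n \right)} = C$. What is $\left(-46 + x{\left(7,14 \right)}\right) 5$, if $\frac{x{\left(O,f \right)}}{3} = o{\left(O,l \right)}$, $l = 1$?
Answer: $-305$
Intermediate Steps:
$o{\left(C,n \right)} = 2 - C$
$x{\left(O,f \right)} = 6 - 3 O$ ($x{\left(O,f \right)} = 3 \left(2 - O\right) = 6 - 3 O$)
$\left(-46 + x{\left(7,14 \right)}\right) 5 = \left(-46 + \left(6 - 21\right)\right) 5 = \left(-46 - 15\right) 5 = \left(-61\right) 5 = -305$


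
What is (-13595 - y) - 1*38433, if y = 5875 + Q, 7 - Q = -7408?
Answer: -65318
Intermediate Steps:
Q = 7415 (Q = 7 - 1*(-7408) = 7 + 7408 = 7415)
y = 13290 (y = 5875 + 7415 = 13290)
(-13595 - y) - 1*38433 = (-13595 - 1*13290) - 1*38433 = (-13595 - 13290) - 38433 = -26885 - 38433 = -65318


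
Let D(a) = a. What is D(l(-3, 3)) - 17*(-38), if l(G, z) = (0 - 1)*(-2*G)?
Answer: 640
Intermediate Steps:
l(G, z) = 2*G (l(G, z) = -(-2)*G = 2*G)
D(l(-3, 3)) - 17*(-38) = 2*(-3) - 17*(-38) = -6 + 646 = 640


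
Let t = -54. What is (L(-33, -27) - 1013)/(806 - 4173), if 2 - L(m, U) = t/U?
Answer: 1013/3367 ≈ 0.30086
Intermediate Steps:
L(m, U) = 2 + 54/U (L(m, U) = 2 - (-54)/U = 2 + 54/U)
(L(-33, -27) - 1013)/(806 - 4173) = ((2 + 54/(-27)) - 1013)/(806 - 4173) = ((2 + 54*(-1/27)) - 1013)/(-3367) = ((2 - 2) - 1013)*(-1/3367) = (0 - 1013)*(-1/3367) = -1013*(-1/3367) = 1013/3367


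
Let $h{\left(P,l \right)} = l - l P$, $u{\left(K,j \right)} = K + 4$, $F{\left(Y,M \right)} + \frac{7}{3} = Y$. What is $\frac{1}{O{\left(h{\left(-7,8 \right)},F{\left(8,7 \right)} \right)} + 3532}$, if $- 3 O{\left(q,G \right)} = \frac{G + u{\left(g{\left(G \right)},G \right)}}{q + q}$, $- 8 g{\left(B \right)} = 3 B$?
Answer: $\frac{9216}{32550731} \approx 0.00028313$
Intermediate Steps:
$g{\left(B \right)} = - \frac{3 B}{8}$
$F{\left(Y,M \right)} = - \frac{7}{3} + Y$
$u{\left(K,j \right)} = 4 + K$
$h{\left(P,l \right)} = l - P l$
$O{\left(q,G \right)} = - \frac{4 + \frac{5 G}{8}}{6 q}$ ($O{\left(q,G \right)} = - \frac{\left(G - \left(-4 + \frac{3 G}{8}\right)\right) \frac{1}{q + q}}{3} = - \frac{\left(4 + \frac{5 G}{8}\right) \frac{1}{2 q}}{3} = - \frac{\frac{1}{2} \frac{1}{q} \left(4 + \frac{5 G}{8}\right)}{3} = - \frac{4 + \frac{5 G}{8}}{6 q}$)
$\frac{1}{O{\left(h{\left(-7,8 \right)},F{\left(8,7 \right)} \right)} + 3532} = \frac{1}{\frac{-32 - 5 \left(- \frac{7}{3} + 8\right)}{48 \cdot 8 \left(1 - -7\right)} + 3532} = \frac{1}{\frac{-32 - \frac{85}{3}}{48 \cdot 8 \left(1 + 7\right)} + 3532} = \frac{1}{\frac{-32 - \frac{85}{3}}{48 \cdot 8 \cdot 8} + 3532} = \frac{1}{\frac{1}{48} \cdot \frac{1}{64} \left(- \frac{181}{3}\right) + 3532} = \frac{1}{- \frac{181}{9216} + 3532} = \frac{1}{\frac{32550731}{9216}} = \frac{9216}{32550731}$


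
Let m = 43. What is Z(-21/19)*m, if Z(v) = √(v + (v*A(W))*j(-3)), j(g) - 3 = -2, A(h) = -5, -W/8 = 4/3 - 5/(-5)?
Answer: 86*√399/19 ≈ 90.413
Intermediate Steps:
W = -56/3 (W = -8*(4/3 - 5/(-5)) = -8*(4*(⅓) - 5*(-⅕)) = -8*(4/3 + 1) = -8*7/3 = -56/3 ≈ -18.667)
j(g) = 1 (j(g) = 3 - 2 = 1)
Z(v) = 2*√(-v) (Z(v) = √(v + (v*(-5))*1) = √(v - 5*v*1) = √(v - 5*v) = √(-4*v) = 2*√(-v))
Z(-21/19)*m = (2*√(-(-21)/19))*43 = (2*√(-1*(-21/19)))*43 = (2*√(21/19))*43 = (2*(√399/19))*43 = (2*√399/19)*43 = 86*√399/19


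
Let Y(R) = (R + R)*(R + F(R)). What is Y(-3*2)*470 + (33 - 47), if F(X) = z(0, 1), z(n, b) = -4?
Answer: 56386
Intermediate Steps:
F(X) = -4
Y(R) = 2*R*(-4 + R) (Y(R) = (R + R)*(R - 4) = (2*R)*(-4 + R) = 2*R*(-4 + R))
Y(-3*2)*470 + (33 - 47) = (2*(-3*2)*(-4 - 3*2))*470 + (33 - 47) = (2*(-6)*(-4 - 6))*470 - 14 = (2*(-6)*(-10))*470 - 14 = 120*470 - 14 = 56400 - 14 = 56386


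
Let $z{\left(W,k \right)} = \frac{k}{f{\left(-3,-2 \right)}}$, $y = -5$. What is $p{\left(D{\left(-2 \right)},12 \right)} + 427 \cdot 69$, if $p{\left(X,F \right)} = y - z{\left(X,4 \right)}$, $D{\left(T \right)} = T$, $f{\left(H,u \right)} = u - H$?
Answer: $29454$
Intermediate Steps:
$z{\left(W,k \right)} = k$ ($z{\left(W,k \right)} = \frac{k}{-2 - -3} = \frac{k}{-2 + 3} = \frac{k}{1} = k 1 = k$)
$p{\left(X,F \right)} = -9$ ($p{\left(X,F \right)} = -5 - 4 = -9$)
$p{\left(D{\left(-2 \right)},12 \right)} + 427 \cdot 69 = -9 + 427 \cdot 69 = -9 + 29463 = 29454$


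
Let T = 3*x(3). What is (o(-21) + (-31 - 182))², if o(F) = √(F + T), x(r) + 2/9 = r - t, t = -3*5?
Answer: (639 - √291)²/9 ≈ 42979.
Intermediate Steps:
t = -15
x(r) = 133/9 + r (x(r) = -2/9 + (r - 1*(-15)) = -2/9 + (r + 15) = -2/9 + (15 + r) = 133/9 + r)
T = 160/3 (T = 3*(133/9 + 3) = 3*(160/9) = 160/3 ≈ 53.333)
o(F) = √(160/3 + F) (o(F) = √(F + 160/3) = √(160/3 + F))
(o(-21) + (-31 - 182))² = (√(480 + 9*(-21))/3 + (-31 - 182))² = (√(480 - 189)/3 - 213)² = (√291/3 - 213)² = (-213 + √291/3)²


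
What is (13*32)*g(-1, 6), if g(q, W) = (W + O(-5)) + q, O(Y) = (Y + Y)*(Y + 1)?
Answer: 18720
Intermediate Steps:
O(Y) = 2*Y*(1 + Y) (O(Y) = (2*Y)*(1 + Y) = 2*Y*(1 + Y))
g(q, W) = 40 + W + q (g(q, W) = (W + 2*(-5)*(1 - 5)) + q = (W + 2*(-5)*(-4)) + q = (W + 40) + q = (40 + W) + q = 40 + W + q)
(13*32)*g(-1, 6) = (13*32)*(40 + 6 - 1) = 416*45 = 18720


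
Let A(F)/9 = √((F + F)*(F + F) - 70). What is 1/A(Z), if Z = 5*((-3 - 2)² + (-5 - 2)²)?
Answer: √547530/4927770 ≈ 0.00015016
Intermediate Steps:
Z = 370 (Z = 5*((-5)² + (-7)²) = 5*(25 + 49) = 5*74 = 370)
A(F) = 9*√(-70 + 4*F²) (A(F) = 9*√((F + F)*(F + F) - 70) = 9*√((2*F)*(2*F) - 70) = 9*√(4*F² - 70) = 9*√(-70 + 4*F²))
1/A(Z) = 1/(9*√(-70 + 4*370²)) = 1/(9*√(-70 + 4*136900)) = 1/(9*√(-70 + 547600)) = 1/(9*√547530) = √547530/4927770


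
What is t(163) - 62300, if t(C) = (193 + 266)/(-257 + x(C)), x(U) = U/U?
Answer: -15949259/256 ≈ -62302.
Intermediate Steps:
x(U) = 1
t(C) = -459/256 (t(C) = (193 + 266)/(-257 + 1) = 459/(-256) = 459*(-1/256) = -459/256)
t(163) - 62300 = -459/256 - 62300 = -15949259/256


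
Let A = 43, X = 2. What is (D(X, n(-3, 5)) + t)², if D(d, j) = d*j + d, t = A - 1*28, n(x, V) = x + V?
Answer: 441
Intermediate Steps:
n(x, V) = V + x
t = 15 (t = 43 - 1*28 = 43 - 28 = 15)
D(d, j) = d + d*j
(D(X, n(-3, 5)) + t)² = (2*(1 + (5 - 3)) + 15)² = (2*(1 + 2) + 15)² = (2*3 + 15)² = (6 + 15)² = 21² = 441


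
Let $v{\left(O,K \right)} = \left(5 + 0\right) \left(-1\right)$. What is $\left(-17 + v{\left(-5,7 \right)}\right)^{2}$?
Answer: $484$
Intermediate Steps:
$v{\left(O,K \right)} = -5$ ($v{\left(O,K \right)} = 5 \left(-1\right) = -5$)
$\left(-17 + v{\left(-5,7 \right)}\right)^{2} = \left(-17 - 5\right)^{2} = \left(-22\right)^{2} = 484$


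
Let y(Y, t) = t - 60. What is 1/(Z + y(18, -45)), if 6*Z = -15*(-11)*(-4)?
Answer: -1/215 ≈ -0.0046512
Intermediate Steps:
y(Y, t) = -60 + t
Z = -110 (Z = (-15*(-11)*(-4))/6 = (165*(-4))/6 = (1/6)*(-660) = -110)
1/(Z + y(18, -45)) = 1/(-110 + (-60 - 45)) = 1/(-110 - 105) = 1/(-215) = -1/215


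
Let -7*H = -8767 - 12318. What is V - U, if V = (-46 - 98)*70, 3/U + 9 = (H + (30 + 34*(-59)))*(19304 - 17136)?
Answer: -158502365301/15724441 ≈ -10080.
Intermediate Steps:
H = 21085/7 (H = -(-8767 - 12318)/7 = -⅐*(-21085) = 21085/7 ≈ 3012.1)
U = 21/15724441 (U = 3/(-9 + (21085/7 + (30 + 34*(-59)))*(19304 - 17136)) = 3/(-9 + (21085/7 + (30 - 2006))*2168) = 3/(-9 + (21085/7 - 1976)*2168) = 3/(-9 + (7253/7)*2168) = 3/(-9 + 15724504/7) = 3/(15724441/7) = 3*(7/15724441) = 21/15724441 ≈ 1.3355e-6)
V = -10080 (V = -144*70 = -10080)
V - U = -10080 - 1*21/15724441 = -10080 - 21/15724441 = -158502365301/15724441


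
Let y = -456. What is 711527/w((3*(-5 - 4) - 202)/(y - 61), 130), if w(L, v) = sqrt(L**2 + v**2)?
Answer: 367859459*sqrt(4517236541)/4517236541 ≈ 5473.3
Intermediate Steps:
711527/w((3*(-5 - 4) - 202)/(y - 61), 130) = 711527/(sqrt(((3*(-5 - 4) - 202)/(-456 - 61))**2 + 130**2)) = 711527/(sqrt(((3*(-9) - 202)/(-517))**2 + 16900)) = 711527/(sqrt(((-27 - 202)*(-1/517))**2 + 16900)) = 711527/(sqrt((-229*(-1/517))**2 + 16900)) = 711527/(sqrt((229/517)**2 + 16900)) = 711527/(sqrt(52441/267289 + 16900)) = 711527/(sqrt(4517236541/267289)) = 711527/((sqrt(4517236541)/517)) = 711527*(517*sqrt(4517236541)/4517236541) = 367859459*sqrt(4517236541)/4517236541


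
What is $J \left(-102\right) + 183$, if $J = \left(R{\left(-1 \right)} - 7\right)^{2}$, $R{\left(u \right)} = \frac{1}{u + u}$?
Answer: $- \frac{11109}{2} \approx -5554.5$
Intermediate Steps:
$R{\left(u \right)} = \frac{1}{2 u}$
$J = \frac{225}{4}$ ($J = \left(\frac{1}{2 \left(-1\right)} - 7\right)^{2} = \left(\frac{1}{2} \left(-1\right) - 7\right)^{2} = \left(- \frac{1}{2} - 7\right)^{2} = \left(- \frac{15}{2}\right)^{2} = \frac{225}{4} \approx 56.25$)
$J \left(-102\right) + 183 = \frac{225}{4} \left(-102\right) + 183 = - \frac{11475}{2} + 183 = - \frac{11109}{2}$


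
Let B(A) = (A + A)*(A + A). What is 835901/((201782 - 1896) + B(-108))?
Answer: 835901/246542 ≈ 3.3905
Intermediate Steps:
B(A) = 4*A² (B(A) = (2*A)*(2*A) = 4*A²)
835901/((201782 - 1896) + B(-108)) = 835901/((201782 - 1896) + 4*(-108)²) = 835901/(199886 + 4*11664) = 835901/(199886 + 46656) = 835901/246542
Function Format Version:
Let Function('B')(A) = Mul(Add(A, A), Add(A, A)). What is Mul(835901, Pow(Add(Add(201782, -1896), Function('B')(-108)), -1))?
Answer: Rational(835901, 246542) ≈ 3.3905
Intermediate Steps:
Function('B')(A) = Mul(4, Pow(A, 2)) (Function('B')(A) = Mul(Mul(2, A), Mul(2, A)) = Mul(4, Pow(A, 2)))
Mul(835901, Pow(Add(Add(201782, -1896), Function('B')(-108)), -1)) = Mul(835901, Pow(Add(Add(201782, -1896), Mul(4, Pow(-108, 2))), -1)) = Mul(835901, Pow(Add(199886, Mul(4, 11664)), -1)) = Mul(835901, Pow(Add(199886, 46656), -1)) = Mul(835901, Pow(246542, -1)) = Mul(835901, Rational(1, 246542)) = Rational(835901, 246542)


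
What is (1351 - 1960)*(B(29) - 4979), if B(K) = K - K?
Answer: 3032211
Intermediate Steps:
B(K) = 0
(1351 - 1960)*(B(29) - 4979) = (1351 - 1960)*(0 - 4979) = -609*(-4979) = 3032211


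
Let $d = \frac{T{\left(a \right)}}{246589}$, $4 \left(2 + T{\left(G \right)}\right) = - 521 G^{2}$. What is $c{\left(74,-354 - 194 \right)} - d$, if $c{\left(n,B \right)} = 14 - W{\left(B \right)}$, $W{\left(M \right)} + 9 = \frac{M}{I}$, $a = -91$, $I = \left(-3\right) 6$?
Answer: $- \frac{27256171}{8877204} \approx -3.0704$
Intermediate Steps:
$I = -18$
$W{\left(M \right)} = -9 - \frac{M}{18}$ ($W{\left(M \right)} = -9 + \frac{M}{-18} = -9 + M \left(- \frac{1}{18}\right) = -9 - \frac{M}{18}$)
$T{\left(G \right)} = -2 - \frac{521 G^{2}}{4}$ ($T{\left(G \right)} = -2 + \frac{\left(-521\right) G^{2}}{4} = -2 - \frac{521 G^{2}}{4}$)
$d = - \frac{4314409}{986356}$ ($d = \frac{-2 - \frac{521 \left(-91\right)^{2}}{4}}{246589} = \left(-2 - \frac{4314401}{4}\right) \frac{1}{246589} = \left(- \frac{4314409}{4}\right) \frac{1}{246589} = - \frac{4314409}{986356} \approx -4.3741$)
$c{\left(n,B \right)} = 23 + \frac{B}{18}$ ($c{\left(n,B \right)} = 14 - \left(-9 - \frac{B}{18}\right) = 14 + \left(9 + \frac{B}{18}\right) = 23 + \frac{B}{18}$)
$c{\left(74,-354 - 194 \right)} - d = \left(23 + \frac{-354 - 194}{18}\right) - - \frac{4314409}{986356} = \left(23 + \frac{-354 - 194}{18}\right) + \frac{4314409}{986356} = \left(23 + \frac{1}{18} \left(-548\right)\right) + \frac{4314409}{986356} = \left(23 - \frac{274}{9}\right) + \frac{4314409}{986356} = - \frac{67}{9} + \frac{4314409}{986356} = - \frac{27256171}{8877204}$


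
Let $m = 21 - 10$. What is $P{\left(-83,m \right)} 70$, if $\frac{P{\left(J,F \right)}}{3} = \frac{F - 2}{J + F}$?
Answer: $- \frac{105}{4} \approx -26.25$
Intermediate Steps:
$m = 11$ ($m = 21 - 10 = 11$)
$P{\left(J,F \right)} = \frac{3 \left(-2 + F\right)}{F + J}$ ($P{\left(J,F \right)} = 3 \frac{F - 2}{J + F} = 3 \frac{-2 + F}{F + J} = \frac{3 \left(-2 + F\right)}{F + J}$)
$P{\left(-83,m \right)} 70 = \frac{3 \left(-2 + 11\right)}{11 - 83} \cdot 70 = 3 \frac{1}{-72} \cdot 9 \cdot 70 = 3 \left(- \frac{1}{72}\right) 9 \cdot 70 = \left(- \frac{3}{8}\right) 70 = - \frac{105}{4}$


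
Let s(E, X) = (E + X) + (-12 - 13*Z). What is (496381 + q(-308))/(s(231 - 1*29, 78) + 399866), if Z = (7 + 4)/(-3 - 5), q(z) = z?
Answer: 3968584/3201215 ≈ 1.2397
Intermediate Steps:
Z = -11/8 (Z = 11/(-8) = 11*(-⅛) = -11/8 ≈ -1.3750)
s(E, X) = 47/8 + E + X (s(E, X) = (E + X) + (-12 - 13*(-11/8)) = (E + X) + (-12 + 143/8) = (E + X) + 47/8 = 47/8 + E + X)
(496381 + q(-308))/(s(231 - 1*29, 78) + 399866) = (496381 - 308)/((47/8 + (231 - 1*29) + 78) + 399866) = 496073/((47/8 + (231 - 29) + 78) + 399866) = 496073/((47/8 + 202 + 78) + 399866) = 496073/(2287/8 + 399866) = 496073/(3201215/8) = 496073*(8/3201215) = 3968584/3201215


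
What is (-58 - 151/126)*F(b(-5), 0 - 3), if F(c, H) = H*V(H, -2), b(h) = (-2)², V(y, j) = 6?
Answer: 7459/7 ≈ 1065.6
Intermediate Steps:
b(h) = 4
F(c, H) = 6*H (F(c, H) = H*6 = 6*H)
(-58 - 151/126)*F(b(-5), 0 - 3) = (-58 - 151/126)*(6*(0 - 3)) = (-58 - 151*1/126)*(6*(-3)) = (-58 - 151/126)*(-18) = -7459/126*(-18) = 7459/7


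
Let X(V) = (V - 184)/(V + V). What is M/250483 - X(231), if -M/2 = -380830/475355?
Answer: -1119172079387/11001915213366 ≈ -0.10173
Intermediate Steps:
M = 152332/95071 (M = -(-761660)/475355 = -2*(-76166/95071) = 152332/95071 ≈ 1.6023)
X(V) = (-184 + V)/(2*V) (X(V) = (-184 + V)/((2*V)) = (-184 + V)*(1/(2*V)) = (-184 + V)/(2*V))
M/250483 - X(231) = (152332/95071)/250483 - (-184 + 231)/(2*231) = (152332/95071)*(1/250483) - 47/(2*231) = 152332/23813669293 - 1*47/462 = 152332/23813669293 - 47/462 = -1119172079387/11001915213366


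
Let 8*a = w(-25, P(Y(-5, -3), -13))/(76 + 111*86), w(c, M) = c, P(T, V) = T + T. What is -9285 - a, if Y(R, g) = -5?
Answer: -714722135/76976 ≈ -9285.0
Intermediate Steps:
P(T, V) = 2*T
a = -25/76976 (a = (-25/(76 + 111*86))/8 = (-25/(76 + 9546))/8 = (-25/9622)/8 = (-25*1/9622)/8 = (⅛)*(-25/9622) = -25/76976 ≈ -0.00032478)
-9285 - a = -9285 - 1*(-25/76976) = -9285 + 25/76976 = -714722135/76976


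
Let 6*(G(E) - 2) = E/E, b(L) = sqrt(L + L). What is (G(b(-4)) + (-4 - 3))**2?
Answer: 841/36 ≈ 23.361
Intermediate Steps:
b(L) = sqrt(2)*sqrt(L) (b(L) = sqrt(2*L) = sqrt(2)*sqrt(L))
G(E) = 13/6 (G(E) = 2 + (E/E)/6 = 2 + (1/6)*1 = 2 + 1/6 = 13/6)
(G(b(-4)) + (-4 - 3))**2 = (13/6 + (-4 - 3))**2 = (13/6 - 7)**2 = (-29/6)**2 = 841/36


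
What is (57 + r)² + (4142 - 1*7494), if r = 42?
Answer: 6449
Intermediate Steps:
(57 + r)² + (4142 - 1*7494) = (57 + 42)² + (4142 - 1*7494) = 99² + (4142 - 7494) = 9801 - 3352 = 6449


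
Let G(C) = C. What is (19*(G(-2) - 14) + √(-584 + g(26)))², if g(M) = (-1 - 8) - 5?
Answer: (304 - I*√598)² ≈ 91818.0 - 14868.0*I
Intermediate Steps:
g(M) = -14 (g(M) = -9 - 5 = -14)
(19*(G(-2) - 14) + √(-584 + g(26)))² = (19*(-2 - 14) + √(-584 - 14))² = (19*(-16) + √(-598))² = (-304 + I*√598)²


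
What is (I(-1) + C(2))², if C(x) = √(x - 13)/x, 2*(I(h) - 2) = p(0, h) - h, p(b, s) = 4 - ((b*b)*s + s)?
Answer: (10 + I*√11)²/4 ≈ 22.25 + 16.583*I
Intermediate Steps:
p(b, s) = 4 - s - s*b² (p(b, s) = 4 - (b²*s + s) = 4 - (s*b² + s) = 4 - (s + s*b²) = 4 + (-s - s*b²) = 4 - s - s*b²)
I(h) = 4 - h (I(h) = 2 + ((4 - h - 1*h*0²) - h)/2 = 2 + ((4 - h - 1*h*0) - h)/2 = 2 + ((4 - h + 0) - h)/2 = 2 + ((4 - h) - h)/2 = 2 + (4 - 2*h)/2 = 2 + (2 - h) = 4 - h)
C(x) = √(-13 + x)/x
(I(-1) + C(2))² = ((4 - 1*(-1)) + √(-13 + 2)/2)² = ((4 + 1) + √(-11)/2)² = (5 + (I*√11)/2)² = (5 + I*√11/2)²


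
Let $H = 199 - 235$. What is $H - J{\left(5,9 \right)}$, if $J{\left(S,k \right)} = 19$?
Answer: $-55$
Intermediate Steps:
$H = -36$
$H - J{\left(5,9 \right)} = -36 - 19 = -55$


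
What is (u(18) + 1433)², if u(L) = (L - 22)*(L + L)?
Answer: 1661521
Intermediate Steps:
u(L) = 2*L*(-22 + L) (u(L) = (-22 + L)*(2*L) = 2*L*(-22 + L))
(u(18) + 1433)² = (2*18*(-22 + 18) + 1433)² = (2*18*(-4) + 1433)² = (-144 + 1433)² = 1289² = 1661521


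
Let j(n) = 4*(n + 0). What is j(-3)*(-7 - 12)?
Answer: 228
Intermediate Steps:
j(n) = 4*n
j(-3)*(-7 - 12) = (4*(-3))*(-7 - 12) = -12*(-19) = 228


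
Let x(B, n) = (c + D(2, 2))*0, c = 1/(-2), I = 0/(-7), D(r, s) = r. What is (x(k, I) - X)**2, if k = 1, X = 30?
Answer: 900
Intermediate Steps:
I = 0 (I = 0*(-1/7) = 0)
c = -1/2 ≈ -0.50000
x(B, n) = 0 (x(B, n) = (-1/2 + 2)*0 = (3/2)*0 = 0)
(x(k, I) - X)**2 = (0 - 1*30)**2 = (0 - 30)**2 = (-30)**2 = 900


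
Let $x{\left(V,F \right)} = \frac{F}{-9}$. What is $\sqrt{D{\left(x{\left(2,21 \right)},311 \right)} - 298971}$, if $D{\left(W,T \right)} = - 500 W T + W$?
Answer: $2 \sqrt{15965} \approx 252.71$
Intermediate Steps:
$x{\left(V,F \right)} = - \frac{F}{9}$ ($x{\left(V,F \right)} = F \left(- \frac{1}{9}\right) = - \frac{F}{9}$)
$D{\left(W,T \right)} = W - 500 T W$ ($D{\left(W,T \right)} = - 500 T W + W = W - 500 T W$)
$\sqrt{D{\left(x{\left(2,21 \right)},311 \right)} - 298971} = \sqrt{\left(- \frac{1}{9}\right) 21 \left(1 - 155500\right) - 298971} = \sqrt{- \frac{7 \left(1 - 155500\right)}{3} - 298971} = \sqrt{\left(- \frac{7}{3}\right) \left(-155499\right) - 298971} = \sqrt{362831 - 298971} = \sqrt{63860} = 2 \sqrt{15965}$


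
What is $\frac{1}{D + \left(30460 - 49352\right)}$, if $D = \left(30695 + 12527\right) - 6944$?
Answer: $\frac{1}{17386} \approx 5.7518 \cdot 10^{-5}$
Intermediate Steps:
$D = 36278$ ($D = 43222 - 6944 = 36278$)
$\frac{1}{D + \left(30460 - 49352\right)} = \frac{1}{36278 + \left(30460 - 49352\right)} = \frac{1}{36278 - 18892} = \frac{1}{17386}$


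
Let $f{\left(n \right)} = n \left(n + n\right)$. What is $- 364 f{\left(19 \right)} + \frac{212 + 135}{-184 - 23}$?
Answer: $- \frac{54401603}{207} \approx -2.6281 \cdot 10^{5}$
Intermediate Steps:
$f{\left(n \right)} = 2 n^{2}$ ($f{\left(n \right)} = n 2 n = 2 n^{2}$)
$- 364 f{\left(19 \right)} + \frac{212 + 135}{-184 - 23} = - 364 \cdot 2 \cdot 19^{2} + \frac{212 + 135}{-184 - 23} = - 364 \cdot 2 \cdot 361 + \frac{347}{-184 - 23} = \left(-364\right) 722 + \frac{347}{-184 - 23} = -262808 + \frac{347}{-207} = -262808 + 347 \left(- \frac{1}{207}\right) = -262808 - \frac{347}{207} = - \frac{54401603}{207}$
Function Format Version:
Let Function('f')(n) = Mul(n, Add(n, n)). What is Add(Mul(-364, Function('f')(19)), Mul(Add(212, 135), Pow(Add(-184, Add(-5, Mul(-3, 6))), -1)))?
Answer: Rational(-54401603, 207) ≈ -2.6281e+5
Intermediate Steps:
Function('f')(n) = Mul(2, Pow(n, 2)) (Function('f')(n) = Mul(n, Mul(2, n)) = Mul(2, Pow(n, 2)))
Add(Mul(-364, Function('f')(19)), Mul(Add(212, 135), Pow(Add(-184, Add(-5, Mul(-3, 6))), -1))) = Add(Mul(-364, Mul(2, Pow(19, 2))), Mul(Add(212, 135), Pow(Add(-184, Add(-5, Mul(-3, 6))), -1))) = Add(Mul(-364, Mul(2, 361)), Mul(347, Pow(Add(-184, Add(-5, -18)), -1))) = Add(Mul(-364, 722), Mul(347, Pow(Add(-184, -23), -1))) = Add(-262808, Mul(347, Pow(-207, -1))) = Add(-262808, Mul(347, Rational(-1, 207))) = Add(-262808, Rational(-347, 207)) = Rational(-54401603, 207)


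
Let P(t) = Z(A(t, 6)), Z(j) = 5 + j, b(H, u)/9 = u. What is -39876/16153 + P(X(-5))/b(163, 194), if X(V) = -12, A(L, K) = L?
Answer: -69736567/28203138 ≈ -2.4727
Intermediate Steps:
b(H, u) = 9*u
P(t) = 5 + t
-39876/16153 + P(X(-5))/b(163, 194) = -39876/16153 + (5 - 12)/((9*194)) = -39876*1/16153 - 7/1746 = -39876/16153 - 7*1/1746 = -39876/16153 - 7/1746 = -69736567/28203138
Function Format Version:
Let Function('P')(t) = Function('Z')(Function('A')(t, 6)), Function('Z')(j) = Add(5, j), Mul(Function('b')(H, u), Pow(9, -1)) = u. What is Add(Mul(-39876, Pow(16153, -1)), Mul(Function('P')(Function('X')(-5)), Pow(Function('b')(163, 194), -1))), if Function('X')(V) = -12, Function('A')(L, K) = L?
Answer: Rational(-69736567, 28203138) ≈ -2.4727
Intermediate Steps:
Function('b')(H, u) = Mul(9, u)
Function('P')(t) = Add(5, t)
Add(Mul(-39876, Pow(16153, -1)), Mul(Function('P')(Function('X')(-5)), Pow(Function('b')(163, 194), -1))) = Add(Mul(-39876, Pow(16153, -1)), Mul(Add(5, -12), Pow(Mul(9, 194), -1))) = Add(Mul(-39876, Rational(1, 16153)), Mul(-7, Pow(1746, -1))) = Add(Rational(-39876, 16153), Mul(-7, Rational(1, 1746))) = Add(Rational(-39876, 16153), Rational(-7, 1746)) = Rational(-69736567, 28203138)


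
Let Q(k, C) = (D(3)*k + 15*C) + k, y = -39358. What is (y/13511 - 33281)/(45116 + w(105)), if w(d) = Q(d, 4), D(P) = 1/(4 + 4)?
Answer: -3597591592/4895751383 ≈ -0.73484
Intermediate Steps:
D(P) = ⅛ (D(P) = 1/8 = ⅛)
Q(k, C) = 15*C + 9*k/8 (Q(k, C) = (k/8 + 15*C) + k = (15*C + k/8) + k = 15*C + 9*k/8)
w(d) = 60 + 9*d/8 (w(d) = 15*4 + 9*d/8 = 60 + 9*d/8)
(y/13511 - 33281)/(45116 + w(105)) = (-39358/13511 - 33281)/(45116 + (60 + (9/8)*105)) = (-39358*1/13511 - 33281)/(45116 + (60 + 945/8)) = (-39358/13511 - 33281)/(45116 + 1425/8) = -449698949/(13511*362353/8) = -449698949/13511*8/362353 = -3597591592/4895751383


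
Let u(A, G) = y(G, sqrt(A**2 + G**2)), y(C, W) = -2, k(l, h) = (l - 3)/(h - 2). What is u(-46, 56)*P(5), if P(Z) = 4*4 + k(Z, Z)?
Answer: -100/3 ≈ -33.333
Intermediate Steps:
k(l, h) = (-3 + l)/(-2 + h)
u(A, G) = -2
P(Z) = 16 + (-3 + Z)/(-2 + Z) (P(Z) = 4*4 + (-3 + Z)/(-2 + Z) = 16 + (-3 + Z)/(-2 + Z))
u(-46, 56)*P(5) = -2*(-35 + 17*5)/(-2 + 5) = -2*(-35 + 85)/3 = -2*50/3 = -100/3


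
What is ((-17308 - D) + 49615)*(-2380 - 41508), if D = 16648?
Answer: -687242192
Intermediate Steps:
((-17308 - D) + 49615)*(-2380 - 41508) = ((-17308 - 1*16648) + 49615)*(-2380 - 41508) = ((-17308 - 16648) + 49615)*(-43888) = (-33956 + 49615)*(-43888) = 15659*(-43888) = -687242192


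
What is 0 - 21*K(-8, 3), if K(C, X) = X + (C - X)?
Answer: 168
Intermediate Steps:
K(C, X) = C
0 - 21*K(-8, 3) = 0 - 21*(-8) = 0 + 168 = 168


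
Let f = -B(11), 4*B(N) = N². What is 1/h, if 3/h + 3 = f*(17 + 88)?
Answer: -4239/4 ≈ -1059.8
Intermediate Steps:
B(N) = N²/4
f = -121/4 (f = -11²/4 = -121/4 ≈ -30.250)
h = -4/4239 (h = 3/(-3 - 121*(17 + 88)/4) = 3/(-3 - 121/4*105) = 3/(-3 - 12705/4) = 3/(-12717/4) = 3*(-4/12717) = -4/4239 ≈ -0.00094362)
1/h = 1/(-4/4239) = -4239/4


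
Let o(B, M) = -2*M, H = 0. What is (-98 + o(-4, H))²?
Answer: 9604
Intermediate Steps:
(-98 + o(-4, H))² = (-98 - 2*0)² = (-98 + 0)² = (-98)² = 9604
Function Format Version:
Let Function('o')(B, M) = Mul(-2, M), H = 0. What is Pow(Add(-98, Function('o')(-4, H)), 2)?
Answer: 9604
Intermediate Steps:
Pow(Add(-98, Function('o')(-4, H)), 2) = Pow(Add(-98, Mul(-2, 0)), 2) = Pow(Add(-98, 0), 2) = Pow(-98, 2) = 9604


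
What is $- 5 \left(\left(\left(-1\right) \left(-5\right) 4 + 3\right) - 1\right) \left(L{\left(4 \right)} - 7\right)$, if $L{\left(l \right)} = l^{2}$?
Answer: $-990$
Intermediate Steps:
$- 5 \left(\left(\left(-1\right) \left(-5\right) 4 + 3\right) - 1\right) \left(L{\left(4 \right)} - 7\right) = - 5 \left(\left(\left(-1\right) \left(-5\right) 4 + 3\right) - 1\right) \left(4^{2} - 7\right) = - 5 \left(\left(5 \cdot 4 + 3\right) - 1\right) \left(16 - 7\right) = - 5 \left(\left(20 + 3\right) - 1\right) 9 = - 5 \left(23 - 1\right) 9 = \left(-5\right) 22 \cdot 9 = \left(-110\right) 9 = -990$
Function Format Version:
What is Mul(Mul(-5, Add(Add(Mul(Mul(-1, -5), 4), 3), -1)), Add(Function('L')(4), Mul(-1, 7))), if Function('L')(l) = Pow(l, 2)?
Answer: -990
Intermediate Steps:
Mul(Mul(-5, Add(Add(Mul(Mul(-1, -5), 4), 3), -1)), Add(Function('L')(4), Mul(-1, 7))) = Mul(Mul(-5, Add(Add(Mul(Mul(-1, -5), 4), 3), -1)), Add(Pow(4, 2), Mul(-1, 7))) = Mul(Mul(-5, Add(Add(Mul(5, 4), 3), -1)), Add(16, -7)) = Mul(Mul(-5, Add(Add(20, 3), -1)), 9) = Mul(Mul(-5, Add(23, -1)), 9) = Mul(Mul(-5, 22), 9) = Mul(-110, 9) = -990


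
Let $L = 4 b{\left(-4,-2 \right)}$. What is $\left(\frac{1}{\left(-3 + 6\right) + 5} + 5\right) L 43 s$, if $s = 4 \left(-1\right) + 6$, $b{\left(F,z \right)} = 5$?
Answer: $8815$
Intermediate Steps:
$s = 2$ ($s = -4 + 6 = 2$)
$L = 20$ ($L = 4 \cdot 5 = 20$)
$\left(\frac{1}{\left(-3 + 6\right) + 5} + 5\right) L 43 s = \left(\frac{1}{\left(-3 + 6\right) + 5} + 5\right) 20 \cdot 43 \cdot 2 = \left(\frac{1}{3 + 5} + 5\right) 20 \cdot 43 \cdot 2 = \left(\frac{1}{8} + 5\right) 20 \cdot 43 \cdot 2 = \frac{41}{8} \cdot 20 \cdot 43 \cdot 2 = \frac{205}{2} \cdot 43 \cdot 2 = \frac{8815}{2} \cdot 2 = 8815$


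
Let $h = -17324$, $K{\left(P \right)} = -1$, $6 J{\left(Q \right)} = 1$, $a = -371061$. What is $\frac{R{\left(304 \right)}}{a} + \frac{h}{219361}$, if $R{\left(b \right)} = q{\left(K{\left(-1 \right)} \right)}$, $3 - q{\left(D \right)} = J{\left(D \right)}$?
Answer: $- \frac{38573293721}{488377872126} \approx -0.078982$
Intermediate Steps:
$J{\left(Q \right)} = \frac{1}{6}$ ($J{\left(Q \right)} = \frac{1}{6} \cdot 1 = \frac{1}{6}$)
$q{\left(D \right)} = \frac{17}{6}$ ($q{\left(D \right)} = 3 - \frac{1}{6} = \frac{17}{6}$)
$R{\left(b \right)} = \frac{17}{6}$
$\frac{R{\left(304 \right)}}{a} + \frac{h}{219361} = \frac{17}{6 \left(-371061\right)} - \frac{17324}{219361} = \frac{17}{6} \left(- \frac{1}{371061}\right) - \frac{17324}{219361} = - \frac{17}{2226366} - \frac{17324}{219361} = - \frac{38573293721}{488377872126}$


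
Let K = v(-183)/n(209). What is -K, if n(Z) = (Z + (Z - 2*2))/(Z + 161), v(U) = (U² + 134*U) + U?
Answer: -180560/23 ≈ -7850.4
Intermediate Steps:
v(U) = U² + 135*U
n(Z) = (-4 + 2*Z)/(161 + Z) (n(Z) = (Z + (Z - 4))/(161 + Z) = (Z + (-4 + Z))/(161 + Z) = (-4 + 2*Z)/(161 + Z))
K = 180560/23 (K = (-183*(135 - 183))/((2*(-2 + 209)/(161 + 209))) = (-183*(-48))/((2*207/370)) = 8784/((2*(1/370)*207)) = 8784/(207/185) = 8784*(185/207) = 180560/23 ≈ 7850.4)
-K = -1*180560/23 = -180560/23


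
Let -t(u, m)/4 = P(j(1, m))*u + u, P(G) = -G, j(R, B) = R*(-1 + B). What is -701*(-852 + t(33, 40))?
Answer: -2918964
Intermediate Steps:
t(u, m) = -4*u - 4*u*(1 - m) (t(u, m) = -4*((-(-1 + m))*u + u) = -4*((1 - m)*u + u) = -4*(u*(1 - m) + u) = -4*(u + u*(1 - m)) = -4*u - 4*u*(1 - m))
-701*(-852 + t(33, 40)) = -701*(-852 + 4*33*(-2 + 40)) = -701*(-852 + 4*33*38) = -701*(-852 + 5016) = -701*4164 = -2918964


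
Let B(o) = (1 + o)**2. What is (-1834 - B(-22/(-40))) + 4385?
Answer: 1019439/400 ≈ 2548.6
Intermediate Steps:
(-1834 - B(-22/(-40))) + 4385 = (-1834 - (1 - 22/(-40))**2) + 4385 = (-1834 - (1 - 22*(-1/40))**2) + 4385 = (-1834 - (1 + 11/20)**2) + 4385 = (-1834 - (31/20)**2) + 4385 = (-1834 - 1*961/400) + 4385 = (-1834 - 961/400) + 4385 = -734561/400 + 4385 = 1019439/400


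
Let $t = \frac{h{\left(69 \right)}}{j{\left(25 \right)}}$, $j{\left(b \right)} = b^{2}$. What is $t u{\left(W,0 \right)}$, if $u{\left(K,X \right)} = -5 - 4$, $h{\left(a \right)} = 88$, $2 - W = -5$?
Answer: $- \frac{792}{625} \approx -1.2672$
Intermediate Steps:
$W = 7$ ($W = 2 - -5 = 2 + 5 = 7$)
$u{\left(K,X \right)} = -9$
$t = \frac{88}{625}$ ($t = \frac{88}{25^{2}} = \frac{88}{625} \approx 0.1408$)
$t u{\left(W,0 \right)} = \frac{88}{625} \left(-9\right) = - \frac{792}{625}$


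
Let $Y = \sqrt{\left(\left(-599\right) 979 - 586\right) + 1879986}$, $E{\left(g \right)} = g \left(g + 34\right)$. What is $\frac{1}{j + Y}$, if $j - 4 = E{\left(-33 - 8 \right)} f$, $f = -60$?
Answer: $- \frac{17216}{295097677} - \frac{\sqrt{1292979}}{295097677} \approx -6.2193 \cdot 10^{-5}$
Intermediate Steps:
$E{\left(g \right)} = g \left(34 + g\right)$
$j = -17216$ ($j = 4 + \left(-33 - 8\right) \left(34 - 41\right) \left(-60\right) = 4 + - 41 \left(34 - 41\right) \left(-60\right) = 4 + \left(-41\right) \left(-7\right) \left(-60\right) = 4 + 287 \left(-60\right) = 4 - 17220 = -17216$)
$Y = \sqrt{1292979}$ ($Y = \sqrt{\left(-586421 - 586\right) + 1879986} = \sqrt{-587007 + 1879986} = \sqrt{1292979} \approx 1137.1$)
$\frac{1}{j + Y} = \frac{1}{-17216 + \sqrt{1292979}}$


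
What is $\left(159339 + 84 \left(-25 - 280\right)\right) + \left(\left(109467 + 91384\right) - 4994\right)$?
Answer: $329576$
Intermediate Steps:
$\left(159339 + 84 \left(-25 - 280\right)\right) + \left(\left(109467 + 91384\right) - 4994\right) = \left(159339 + 84 \left(-305\right)\right) + \left(200851 - 4994\right) = \left(159339 - 25620\right) + 195857 = 133719 + 195857 = 329576$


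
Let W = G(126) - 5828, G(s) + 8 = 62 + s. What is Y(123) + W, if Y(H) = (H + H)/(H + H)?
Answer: -5647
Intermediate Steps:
G(s) = 54 + s (G(s) = -8 + (62 + s) = 54 + s)
W = -5648 (W = (54 + 126) - 5828 = 180 - 5828 = -5648)
Y(H) = 1 (Y(H) = (2*H)/((2*H)) = (2*H)*(1/(2*H)) = 1)
Y(123) + W = 1 - 5648 = -5647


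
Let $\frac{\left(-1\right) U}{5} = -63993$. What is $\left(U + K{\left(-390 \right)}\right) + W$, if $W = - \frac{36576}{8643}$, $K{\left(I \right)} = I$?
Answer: $\frac{920683383}{2881} \approx 3.1957 \cdot 10^{5}$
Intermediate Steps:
$W = - \frac{12192}{2881}$ ($W = \left(-36576\right) \frac{1}{8643} = - \frac{12192}{2881} \approx -4.2319$)
$U = 319965$ ($U = \left(-5\right) \left(-63993\right) = 319965$)
$\left(U + K{\left(-390 \right)}\right) + W = \left(319965 - 390\right) - \frac{12192}{2881} = 319575 - \frac{12192}{2881} = \frac{920683383}{2881}$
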